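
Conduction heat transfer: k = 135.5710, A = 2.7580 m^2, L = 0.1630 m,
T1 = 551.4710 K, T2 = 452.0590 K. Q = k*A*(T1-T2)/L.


dT = 99.4120 K
Q = 135.5710 * 2.7580 * 99.4120 / 0.1630 = 228040.6489 W

228040.6489 W


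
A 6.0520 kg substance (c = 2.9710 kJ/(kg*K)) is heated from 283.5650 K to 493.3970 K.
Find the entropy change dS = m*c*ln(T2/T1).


T2/T1 = 1.7400
ln(T2/T1) = 0.5539
dS = 6.0520 * 2.9710 * 0.5539 = 9.9589 kJ/K

9.9589 kJ/K


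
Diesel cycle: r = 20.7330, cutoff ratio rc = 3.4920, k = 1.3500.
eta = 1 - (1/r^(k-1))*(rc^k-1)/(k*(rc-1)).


r^(k-1) = 2.8896
rc^k = 5.4094
eta = 0.5464 = 54.6406%

54.6406%


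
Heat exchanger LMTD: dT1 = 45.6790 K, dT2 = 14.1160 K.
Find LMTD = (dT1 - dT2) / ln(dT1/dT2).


dT1/dT2 = 3.2360
ln(dT1/dT2) = 1.1743
LMTD = 31.5630 / 1.1743 = 26.8775 K

26.8775 K


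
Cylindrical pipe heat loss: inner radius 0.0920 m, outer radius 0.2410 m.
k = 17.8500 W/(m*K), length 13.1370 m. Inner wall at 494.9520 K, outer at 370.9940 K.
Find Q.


dT = 123.9580 K
ln(ro/ri) = 0.9630
Q = 2*pi*17.8500*13.1370*123.9580 / 0.9630 = 189652.5968 W

189652.5968 W


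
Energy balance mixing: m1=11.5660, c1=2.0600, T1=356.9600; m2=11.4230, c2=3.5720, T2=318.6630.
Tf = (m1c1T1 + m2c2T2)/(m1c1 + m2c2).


num = 21507.3070
den = 64.6289
Tf = 332.7815 K

332.7815 K


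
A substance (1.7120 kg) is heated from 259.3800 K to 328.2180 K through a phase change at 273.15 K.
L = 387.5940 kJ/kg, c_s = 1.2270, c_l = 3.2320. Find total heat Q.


Q1 (sensible, solid) = 1.7120 * 1.2270 * 13.7700 = 28.9256 kJ
Q2 (latent) = 1.7120 * 387.5940 = 663.5609 kJ
Q3 (sensible, liquid) = 1.7120 * 3.2320 * 55.0680 = 304.7014 kJ
Q_total = 997.1879 kJ

997.1879 kJ


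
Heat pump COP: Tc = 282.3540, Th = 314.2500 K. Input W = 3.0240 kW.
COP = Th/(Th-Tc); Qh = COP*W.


COP = 314.2500 / 31.8960 = 9.8523
Qh = 9.8523 * 3.0240 = 29.7935 kW

COP = 9.8523, Qh = 29.7935 kW


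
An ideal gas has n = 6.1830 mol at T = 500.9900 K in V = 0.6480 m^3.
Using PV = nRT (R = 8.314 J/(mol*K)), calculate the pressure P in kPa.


P = nRT/V = 6.1830 * 8.314 * 500.9900 / 0.6480
= 25753.6224 / 0.6480 = 39743.2445 Pa = 39.7432 kPa

39.7432 kPa


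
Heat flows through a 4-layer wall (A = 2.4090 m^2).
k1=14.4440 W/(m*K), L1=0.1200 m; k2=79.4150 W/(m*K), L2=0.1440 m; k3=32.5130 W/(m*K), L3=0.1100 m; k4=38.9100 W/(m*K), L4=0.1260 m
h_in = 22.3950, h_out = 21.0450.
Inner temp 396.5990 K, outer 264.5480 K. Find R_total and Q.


R_conv_in = 1/(22.3950*2.4090) = 0.0185
R_1 = 0.1200/(14.4440*2.4090) = 0.0034
R_2 = 0.1440/(79.4150*2.4090) = 0.0008
R_3 = 0.1100/(32.5130*2.4090) = 0.0014
R_4 = 0.1260/(38.9100*2.4090) = 0.0013
R_conv_out = 1/(21.0450*2.4090) = 0.0197
R_total = 0.0452 K/W
Q = 132.0510 / 0.0452 = 2920.7859 W

R_total = 0.0452 K/W, Q = 2920.7859 W


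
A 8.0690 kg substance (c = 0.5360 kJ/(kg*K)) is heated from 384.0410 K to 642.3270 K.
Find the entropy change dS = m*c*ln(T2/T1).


T2/T1 = 1.6725
ln(T2/T1) = 0.5143
dS = 8.0690 * 0.5360 * 0.5143 = 2.2245 kJ/K

2.2245 kJ/K


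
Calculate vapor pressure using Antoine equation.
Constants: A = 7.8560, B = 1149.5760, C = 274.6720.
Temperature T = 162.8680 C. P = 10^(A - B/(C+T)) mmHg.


C+T = 437.5400
B/(C+T) = 2.6274
log10(P) = 7.8560 - 2.6274 = 5.2286
P = 10^5.2286 = 169292.5826 mmHg

169292.5826 mmHg


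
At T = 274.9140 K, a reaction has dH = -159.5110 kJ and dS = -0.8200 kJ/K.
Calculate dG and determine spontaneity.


T*dS = 274.9140 * -0.8200 = -225.4295 kJ
dG = -159.5110 + 225.4295 = 65.9185 kJ (non-spontaneous)

dG = 65.9185 kJ, non-spontaneous


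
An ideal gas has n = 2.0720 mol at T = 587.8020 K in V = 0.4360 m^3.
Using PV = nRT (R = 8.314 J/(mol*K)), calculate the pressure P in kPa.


P = nRT/V = 2.0720 * 8.314 * 587.8020 / 0.4360
= 10125.8346 / 0.4360 = 23224.3914 Pa = 23.2244 kPa

23.2244 kPa


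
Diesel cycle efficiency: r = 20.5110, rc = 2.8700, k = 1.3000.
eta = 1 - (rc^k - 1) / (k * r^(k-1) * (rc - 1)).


r^(k-1) = 2.4751
rc^k = 3.9377
eta = 0.5118 = 51.1762%

51.1762%


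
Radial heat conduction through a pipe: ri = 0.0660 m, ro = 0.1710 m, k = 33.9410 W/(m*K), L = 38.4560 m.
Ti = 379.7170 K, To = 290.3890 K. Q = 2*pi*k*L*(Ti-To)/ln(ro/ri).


dT = 89.3280 K
ln(ro/ri) = 0.9520
Q = 2*pi*33.9410*38.4560*89.3280 / 0.9520 = 769511.7440 W

769511.7440 W


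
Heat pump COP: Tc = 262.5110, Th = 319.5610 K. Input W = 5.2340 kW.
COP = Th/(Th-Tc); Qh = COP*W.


COP = 319.5610 / 57.0500 = 5.6014
Qh = 5.6014 * 5.2340 = 29.3178 kW

COP = 5.6014, Qh = 29.3178 kW


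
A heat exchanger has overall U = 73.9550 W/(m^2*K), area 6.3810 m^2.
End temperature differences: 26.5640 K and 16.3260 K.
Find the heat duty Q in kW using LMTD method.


LMTD = 21.0313 K
Q = 73.9550 * 6.3810 * 21.0313 = 9924.8200 W = 9.9248 kW

9.9248 kW


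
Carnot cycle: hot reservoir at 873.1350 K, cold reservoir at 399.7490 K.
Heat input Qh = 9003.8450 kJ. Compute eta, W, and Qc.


eta = 1 - 399.7490/873.1350 = 0.5422
W = 0.5422 * 9003.8450 = 4881.5981 kJ
Qc = 9003.8450 - 4881.5981 = 4122.2469 kJ

eta = 54.2168%, W = 4881.5981 kJ, Qc = 4122.2469 kJ


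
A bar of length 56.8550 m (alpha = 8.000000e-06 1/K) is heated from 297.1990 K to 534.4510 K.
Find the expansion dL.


dT = 237.2520 K
dL = 8.000000e-06 * 56.8550 * 237.2520 = 0.107912 m
L_final = 56.962912 m

dL = 0.107912 m


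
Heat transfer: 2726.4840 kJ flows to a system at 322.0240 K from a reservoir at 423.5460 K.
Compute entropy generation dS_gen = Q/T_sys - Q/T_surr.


dS_sys = 2726.4840/322.0240 = 8.4667 kJ/K
dS_surr = -2726.4840/423.5460 = -6.4373 kJ/K
dS_gen = 8.4667 - 6.4373 = 2.0294 kJ/K (irreversible)

dS_gen = 2.0294 kJ/K, irreversible


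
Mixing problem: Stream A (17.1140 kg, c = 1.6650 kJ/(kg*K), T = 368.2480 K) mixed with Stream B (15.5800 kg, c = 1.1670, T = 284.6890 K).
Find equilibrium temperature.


num = 15669.3323
den = 46.6767
Tf = 335.6994 K

335.6994 K


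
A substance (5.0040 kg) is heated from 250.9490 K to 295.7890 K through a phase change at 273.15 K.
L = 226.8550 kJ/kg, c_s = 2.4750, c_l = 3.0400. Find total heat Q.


Q1 (sensible, solid) = 5.0040 * 2.4750 * 22.2010 = 274.9572 kJ
Q2 (latent) = 5.0040 * 226.8550 = 1135.1824 kJ
Q3 (sensible, liquid) = 5.0040 * 3.0400 * 22.6390 = 344.3881 kJ
Q_total = 1754.5277 kJ

1754.5277 kJ


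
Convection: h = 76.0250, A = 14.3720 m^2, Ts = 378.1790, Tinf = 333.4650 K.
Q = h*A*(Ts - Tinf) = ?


dT = 44.7140 K
Q = 76.0250 * 14.3720 * 44.7140 = 48855.9159 W

48855.9159 W


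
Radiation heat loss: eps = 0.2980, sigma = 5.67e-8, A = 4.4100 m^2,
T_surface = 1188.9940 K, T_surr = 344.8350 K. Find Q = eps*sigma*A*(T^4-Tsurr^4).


T^4 = 1.9986e+12
Tsurr^4 = 1.4140e+10
Q = 0.2980 * 5.67e-8 * 4.4100 * 1.9844e+12 = 147867.5947 W

147867.5947 W


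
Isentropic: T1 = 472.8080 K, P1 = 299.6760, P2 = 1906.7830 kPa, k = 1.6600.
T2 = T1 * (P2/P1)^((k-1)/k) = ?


(k-1)/k = 0.3976
(P2/P1)^exp = 2.0870
T2 = 472.8080 * 2.0870 = 986.7520 K

986.7520 K


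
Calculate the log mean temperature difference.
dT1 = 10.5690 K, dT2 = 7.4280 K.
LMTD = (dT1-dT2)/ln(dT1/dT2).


dT1/dT2 = 1.4229
ln(dT1/dT2) = 0.3527
LMTD = 3.1410 / 0.3527 = 8.9064 K

8.9064 K


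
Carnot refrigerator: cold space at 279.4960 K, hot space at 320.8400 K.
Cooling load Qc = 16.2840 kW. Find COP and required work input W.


COP = 279.4960 / 41.3440 = 6.7603
W = 16.2840 / 6.7603 = 2.4088 kW

COP = 6.7603, W = 2.4088 kW


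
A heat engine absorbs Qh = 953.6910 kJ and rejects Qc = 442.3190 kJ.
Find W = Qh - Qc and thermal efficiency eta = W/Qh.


W = 953.6910 - 442.3190 = 511.3720 kJ
eta = 511.3720 / 953.6910 = 0.5362 = 53.6203%

W = 511.3720 kJ, eta = 53.6203%


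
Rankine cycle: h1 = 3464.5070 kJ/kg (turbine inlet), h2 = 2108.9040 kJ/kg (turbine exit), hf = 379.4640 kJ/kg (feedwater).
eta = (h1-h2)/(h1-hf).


W = 1355.6030 kJ/kg
Q_in = 3085.0430 kJ/kg
eta = 0.4394 = 43.9411%

eta = 43.9411%


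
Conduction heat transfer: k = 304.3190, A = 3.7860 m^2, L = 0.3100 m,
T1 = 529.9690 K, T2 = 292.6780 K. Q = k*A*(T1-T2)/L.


dT = 237.2910 K
Q = 304.3190 * 3.7860 * 237.2910 / 0.3100 = 881920.1197 W

881920.1197 W


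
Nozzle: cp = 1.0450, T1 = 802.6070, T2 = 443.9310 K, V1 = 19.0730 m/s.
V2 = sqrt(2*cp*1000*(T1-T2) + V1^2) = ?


dT = 358.6760 K
2*cp*1000*dT = 749632.8400
V1^2 = 363.7793
V2 = sqrt(749996.6193) = 866.0235 m/s

866.0235 m/s


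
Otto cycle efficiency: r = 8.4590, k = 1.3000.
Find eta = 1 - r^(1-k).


r^(k-1) = 1.8976
eta = 1 - 1/1.8976 = 0.4730 = 47.3008%

47.3008%


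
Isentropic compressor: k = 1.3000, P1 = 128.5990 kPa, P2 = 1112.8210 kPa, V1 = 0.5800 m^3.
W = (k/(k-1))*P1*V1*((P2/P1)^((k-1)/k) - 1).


(k-1)/k = 0.2308
(P2/P1)^exp = 1.6454
W = 4.3333 * 128.5990 * 0.5800 * (1.6454 - 1) = 208.6043 kJ

208.6043 kJ


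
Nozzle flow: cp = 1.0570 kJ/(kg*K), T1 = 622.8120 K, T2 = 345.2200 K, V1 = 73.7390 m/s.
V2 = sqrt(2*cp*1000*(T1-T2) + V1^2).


dT = 277.5920 K
2*cp*1000*dT = 586829.4880
V1^2 = 5437.4401
V2 = sqrt(592266.9281) = 769.5888 m/s

769.5888 m/s


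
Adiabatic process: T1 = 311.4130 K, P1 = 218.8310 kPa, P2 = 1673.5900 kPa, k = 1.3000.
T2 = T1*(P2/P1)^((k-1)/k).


(k-1)/k = 0.2308
(P2/P1)^exp = 1.5992
T2 = 311.4130 * 1.5992 = 498.0015 K

498.0015 K


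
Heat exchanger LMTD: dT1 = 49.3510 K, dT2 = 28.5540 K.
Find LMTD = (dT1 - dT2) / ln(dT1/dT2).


dT1/dT2 = 1.7283
ln(dT1/dT2) = 0.5472
LMTD = 20.7970 / 0.5472 = 38.0089 K

38.0089 K


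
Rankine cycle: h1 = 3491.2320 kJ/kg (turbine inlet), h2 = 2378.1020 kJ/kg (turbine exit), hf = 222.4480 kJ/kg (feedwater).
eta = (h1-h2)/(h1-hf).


W = 1113.1300 kJ/kg
Q_in = 3268.7840 kJ/kg
eta = 0.3405 = 34.0533%

eta = 34.0533%


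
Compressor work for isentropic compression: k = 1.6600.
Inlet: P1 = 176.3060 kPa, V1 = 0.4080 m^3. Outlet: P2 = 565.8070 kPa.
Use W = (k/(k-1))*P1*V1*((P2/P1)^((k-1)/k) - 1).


(k-1)/k = 0.3976
(P2/P1)^exp = 1.5898
W = 2.5152 * 176.3060 * 0.4080 * (1.5898 - 1) = 106.7063 kJ

106.7063 kJ


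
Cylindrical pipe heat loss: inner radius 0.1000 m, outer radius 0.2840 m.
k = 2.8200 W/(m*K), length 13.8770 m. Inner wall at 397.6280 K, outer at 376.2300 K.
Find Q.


dT = 21.3980 K
ln(ro/ri) = 1.0438
Q = 2*pi*2.8200*13.8770*21.3980 / 1.0438 = 5040.5598 W

5040.5598 W


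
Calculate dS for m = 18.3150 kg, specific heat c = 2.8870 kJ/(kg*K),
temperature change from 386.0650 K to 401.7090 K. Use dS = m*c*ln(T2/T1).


T2/T1 = 1.0405
ln(T2/T1) = 0.0397
dS = 18.3150 * 2.8870 * 0.0397 = 2.1003 kJ/K

2.1003 kJ/K


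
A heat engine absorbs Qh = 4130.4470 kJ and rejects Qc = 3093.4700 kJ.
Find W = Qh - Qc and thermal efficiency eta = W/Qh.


W = 4130.4470 - 3093.4700 = 1036.9770 kJ
eta = 1036.9770 / 4130.4470 = 0.2511 = 25.1057%

W = 1036.9770 kJ, eta = 25.1057%


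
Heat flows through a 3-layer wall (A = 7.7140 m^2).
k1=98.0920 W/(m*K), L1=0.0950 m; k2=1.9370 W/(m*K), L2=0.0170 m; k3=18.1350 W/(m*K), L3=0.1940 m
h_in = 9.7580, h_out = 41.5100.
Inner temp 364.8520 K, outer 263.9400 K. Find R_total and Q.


R_conv_in = 1/(9.7580*7.7140) = 0.0133
R_1 = 0.0950/(98.0920*7.7140) = 0.0001
R_2 = 0.0170/(1.9370*7.7140) = 0.0011
R_3 = 0.1940/(18.1350*7.7140) = 0.0014
R_conv_out = 1/(41.5100*7.7140) = 0.0031
R_total = 0.0191 K/W
Q = 100.9120 / 0.0191 = 5295.0062 W

R_total = 0.0191 K/W, Q = 5295.0062 W


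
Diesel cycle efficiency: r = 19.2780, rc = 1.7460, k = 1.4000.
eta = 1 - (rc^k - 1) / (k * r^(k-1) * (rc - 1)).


r^(k-1) = 3.2661
rc^k = 2.1820
eta = 0.6535 = 65.3471%

65.3471%


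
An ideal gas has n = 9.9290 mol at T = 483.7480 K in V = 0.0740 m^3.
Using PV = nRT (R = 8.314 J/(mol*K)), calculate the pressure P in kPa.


P = nRT/V = 9.9290 * 8.314 * 483.7480 / 0.0740
= 39933.2552 / 0.0740 = 539638.5835 Pa = 539.6386 kPa

539.6386 kPa


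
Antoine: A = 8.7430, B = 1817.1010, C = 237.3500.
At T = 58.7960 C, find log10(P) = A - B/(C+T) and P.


C+T = 296.1460
B/(C+T) = 6.1358
log10(P) = 8.7430 - 6.1358 = 2.6072
P = 10^2.6072 = 404.7359 mmHg

404.7359 mmHg


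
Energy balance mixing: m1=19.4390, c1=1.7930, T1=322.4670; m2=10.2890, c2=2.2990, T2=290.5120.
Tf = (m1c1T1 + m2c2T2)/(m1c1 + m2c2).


num = 18111.1960
den = 58.5085
Tf = 309.5479 K

309.5479 K


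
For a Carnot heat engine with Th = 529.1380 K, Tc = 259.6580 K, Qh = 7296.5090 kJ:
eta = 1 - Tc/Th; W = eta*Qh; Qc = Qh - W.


eta = 1 - 259.6580/529.1380 = 0.5093
W = 0.5093 * 7296.5090 = 3715.9744 kJ
Qc = 7296.5090 - 3715.9744 = 3580.5346 kJ

eta = 50.9281%, W = 3715.9744 kJ, Qc = 3580.5346 kJ


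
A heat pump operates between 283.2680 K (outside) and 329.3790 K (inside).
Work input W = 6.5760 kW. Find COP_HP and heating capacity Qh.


COP = 329.3790 / 46.1110 = 7.1432
Qh = 7.1432 * 6.5760 = 46.9735 kW

COP = 7.1432, Qh = 46.9735 kW


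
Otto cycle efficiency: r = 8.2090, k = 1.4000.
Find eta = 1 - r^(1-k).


r^(k-1) = 2.3212
eta = 1 - 1/2.3212 = 0.5692 = 56.9192%

56.9192%


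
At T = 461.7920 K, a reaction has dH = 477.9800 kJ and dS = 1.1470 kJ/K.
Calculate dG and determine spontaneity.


T*dS = 461.7920 * 1.1470 = 529.6754 kJ
dG = 477.9800 - 529.6754 = -51.6954 kJ (spontaneous)

dG = -51.6954 kJ, spontaneous


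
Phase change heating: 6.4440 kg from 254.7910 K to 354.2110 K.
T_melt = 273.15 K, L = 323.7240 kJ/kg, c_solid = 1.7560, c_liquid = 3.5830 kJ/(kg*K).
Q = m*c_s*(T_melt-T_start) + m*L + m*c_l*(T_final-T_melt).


Q1 (sensible, solid) = 6.4440 * 1.7560 * 18.3590 = 207.7443 kJ
Q2 (latent) = 6.4440 * 323.7240 = 2086.0775 kJ
Q3 (sensible, liquid) = 6.4440 * 3.5830 * 81.0610 = 1871.6054 kJ
Q_total = 4165.4272 kJ

4165.4272 kJ


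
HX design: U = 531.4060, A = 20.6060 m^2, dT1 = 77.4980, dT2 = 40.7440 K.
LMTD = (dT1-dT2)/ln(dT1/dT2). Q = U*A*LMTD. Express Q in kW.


LMTD = 57.1652 K
Q = 531.4060 * 20.6060 * 57.1652 = 625967.6984 W = 625.9677 kW

625.9677 kW


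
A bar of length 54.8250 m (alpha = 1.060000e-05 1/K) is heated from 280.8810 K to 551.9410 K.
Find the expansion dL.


dT = 271.0600 K
dL = 1.060000e-05 * 54.8250 * 271.0600 = 0.157525 m
L_final = 54.982525 m

dL = 0.157525 m


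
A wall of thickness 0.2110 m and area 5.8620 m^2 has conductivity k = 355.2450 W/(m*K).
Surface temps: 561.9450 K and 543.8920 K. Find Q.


dT = 18.0530 K
Q = 355.2450 * 5.8620 * 18.0530 / 0.2110 = 178172.5169 W

178172.5169 W


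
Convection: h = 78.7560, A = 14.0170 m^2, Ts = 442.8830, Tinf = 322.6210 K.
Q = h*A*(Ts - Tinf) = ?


dT = 120.2620 K
Q = 78.7560 * 14.0170 * 120.2620 = 132759.9700 W

132759.9700 W


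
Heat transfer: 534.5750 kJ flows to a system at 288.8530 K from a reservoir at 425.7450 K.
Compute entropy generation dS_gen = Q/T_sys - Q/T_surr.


dS_sys = 534.5750/288.8530 = 1.8507 kJ/K
dS_surr = -534.5750/425.7450 = -1.2556 kJ/K
dS_gen = 1.8507 - 1.2556 = 0.5951 kJ/K (irreversible)

dS_gen = 0.5951 kJ/K, irreversible


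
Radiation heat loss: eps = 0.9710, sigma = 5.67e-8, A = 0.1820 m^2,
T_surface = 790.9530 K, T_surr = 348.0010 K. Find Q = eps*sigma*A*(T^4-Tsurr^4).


T^4 = 3.9138e+11
Tsurr^4 = 1.4666e+10
Q = 0.9710 * 5.67e-8 * 0.1820 * 3.7672e+11 = 3774.7594 W

3774.7594 W


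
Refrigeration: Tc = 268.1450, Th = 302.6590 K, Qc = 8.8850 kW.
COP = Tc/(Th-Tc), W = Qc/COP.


COP = 268.1450 / 34.5140 = 7.7692
W = 8.8850 / 7.7692 = 1.1436 kW

COP = 7.7692, W = 1.1436 kW


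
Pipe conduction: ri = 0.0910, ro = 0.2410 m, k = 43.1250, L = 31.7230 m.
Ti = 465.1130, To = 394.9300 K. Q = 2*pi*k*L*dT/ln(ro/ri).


dT = 70.1830 K
ln(ro/ri) = 0.9739
Q = 2*pi*43.1250*31.7230*70.1830 / 0.9739 = 619418.3979 W

619418.3979 W


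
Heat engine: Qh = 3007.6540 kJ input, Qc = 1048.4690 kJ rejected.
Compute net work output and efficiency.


W = 3007.6540 - 1048.4690 = 1959.1850 kJ
eta = 1959.1850 / 3007.6540 = 0.6514 = 65.1400%

W = 1959.1850 kJ, eta = 65.1400%


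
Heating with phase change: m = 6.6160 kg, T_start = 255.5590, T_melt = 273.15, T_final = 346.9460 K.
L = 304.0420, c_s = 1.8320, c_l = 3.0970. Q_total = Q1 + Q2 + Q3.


Q1 (sensible, solid) = 6.6160 * 1.8320 * 17.5910 = 213.2119 kJ
Q2 (latent) = 6.6160 * 304.0420 = 2011.5419 kJ
Q3 (sensible, liquid) = 6.6160 * 3.0970 * 73.7960 = 1512.0617 kJ
Q_total = 3736.8155 kJ

3736.8155 kJ


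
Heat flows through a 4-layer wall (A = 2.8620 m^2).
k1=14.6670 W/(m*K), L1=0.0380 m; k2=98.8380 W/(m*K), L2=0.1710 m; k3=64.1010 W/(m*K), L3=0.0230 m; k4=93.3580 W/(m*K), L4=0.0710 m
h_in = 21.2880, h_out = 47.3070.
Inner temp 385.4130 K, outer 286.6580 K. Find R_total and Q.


R_conv_in = 1/(21.2880*2.8620) = 0.0164
R_1 = 0.0380/(14.6670*2.8620) = 0.0009
R_2 = 0.1710/(98.8380*2.8620) = 0.0006
R_3 = 0.0230/(64.1010*2.8620) = 0.0001
R_4 = 0.0710/(93.3580*2.8620) = 0.0003
R_conv_out = 1/(47.3070*2.8620) = 0.0074
R_total = 0.0257 K/W
Q = 98.7550 / 0.0257 = 3842.5956 W

R_total = 0.0257 K/W, Q = 3842.5956 W


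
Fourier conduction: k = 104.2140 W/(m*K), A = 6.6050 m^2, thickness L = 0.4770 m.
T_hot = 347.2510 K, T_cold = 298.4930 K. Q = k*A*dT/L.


dT = 48.7580 K
Q = 104.2140 * 6.6050 * 48.7580 / 0.4770 = 70360.0908 W

70360.0908 W


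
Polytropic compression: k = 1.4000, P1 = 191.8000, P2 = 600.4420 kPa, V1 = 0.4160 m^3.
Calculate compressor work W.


(k-1)/k = 0.2857
(P2/P1)^exp = 1.3855
W = 3.5000 * 191.8000 * 0.4160 * (1.3855 - 1) = 107.6549 kJ

107.6549 kJ


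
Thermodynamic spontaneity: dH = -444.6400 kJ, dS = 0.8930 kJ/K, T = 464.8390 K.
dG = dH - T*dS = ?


T*dS = 464.8390 * 0.8930 = 415.1012 kJ
dG = -444.6400 - 415.1012 = -859.7412 kJ (spontaneous)

dG = -859.7412 kJ, spontaneous


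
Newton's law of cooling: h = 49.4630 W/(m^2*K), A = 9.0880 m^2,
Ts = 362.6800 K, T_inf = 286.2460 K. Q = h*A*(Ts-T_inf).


dT = 76.4340 K
Q = 49.4630 * 9.0880 * 76.4340 = 34358.5921 W

34358.5921 W


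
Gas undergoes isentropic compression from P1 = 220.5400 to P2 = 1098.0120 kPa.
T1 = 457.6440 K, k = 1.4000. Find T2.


(k-1)/k = 0.2857
(P2/P1)^exp = 1.5819
T2 = 457.6440 * 1.5819 = 723.9438 K

723.9438 K


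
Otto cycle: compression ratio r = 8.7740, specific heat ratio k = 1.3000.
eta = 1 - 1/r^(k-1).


r^(k-1) = 1.9185
eta = 1 - 1/1.9185 = 0.4788 = 47.8756%

47.8756%


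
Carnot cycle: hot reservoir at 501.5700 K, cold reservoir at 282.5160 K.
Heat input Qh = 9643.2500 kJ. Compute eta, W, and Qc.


eta = 1 - 282.5160/501.5700 = 0.4367
W = 0.4367 * 9643.2500 = 4211.5607 kJ
Qc = 9643.2500 - 4211.5607 = 5431.6893 kJ

eta = 43.6737%, W = 4211.5607 kJ, Qc = 5431.6893 kJ


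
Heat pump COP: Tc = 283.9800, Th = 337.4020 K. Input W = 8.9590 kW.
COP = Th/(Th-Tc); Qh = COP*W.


COP = 337.4020 / 53.4220 = 6.3158
Qh = 6.3158 * 8.9590 = 56.5831 kW

COP = 6.3158, Qh = 56.5831 kW


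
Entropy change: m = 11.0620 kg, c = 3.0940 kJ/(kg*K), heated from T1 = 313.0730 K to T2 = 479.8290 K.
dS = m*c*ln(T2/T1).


T2/T1 = 1.5326
ln(T2/T1) = 0.4270
dS = 11.0620 * 3.0940 * 0.4270 = 14.6142 kJ/K

14.6142 kJ/K


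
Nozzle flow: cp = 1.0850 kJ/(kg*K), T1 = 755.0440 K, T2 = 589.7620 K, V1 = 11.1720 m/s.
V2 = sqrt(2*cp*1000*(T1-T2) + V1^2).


dT = 165.2820 K
2*cp*1000*dT = 358661.9400
V1^2 = 124.8136
V2 = sqrt(358786.7536) = 598.9881 m/s

598.9881 m/s


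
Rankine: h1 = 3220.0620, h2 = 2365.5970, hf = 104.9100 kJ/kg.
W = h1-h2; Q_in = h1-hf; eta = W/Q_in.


W = 854.4650 kJ/kg
Q_in = 3115.1520 kJ/kg
eta = 0.2743 = 27.4293%

eta = 27.4293%


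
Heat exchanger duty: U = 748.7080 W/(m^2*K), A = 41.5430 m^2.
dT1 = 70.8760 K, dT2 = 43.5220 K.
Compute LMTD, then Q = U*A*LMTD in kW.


LMTD = 56.0917 K
Q = 748.7080 * 41.5430 * 56.0917 = 1744653.9784 W = 1744.6540 kW

1744.6540 kW


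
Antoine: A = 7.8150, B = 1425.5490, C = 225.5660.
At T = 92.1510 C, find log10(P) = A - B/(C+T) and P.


C+T = 317.7170
B/(C+T) = 4.4869
log10(P) = 7.8150 - 4.4869 = 3.3281
P = 10^3.3281 = 2128.8668 mmHg

2128.8668 mmHg


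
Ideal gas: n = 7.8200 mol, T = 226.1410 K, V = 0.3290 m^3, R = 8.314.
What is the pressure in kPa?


P = nRT/V = 7.8200 * 8.314 * 226.1410 / 0.3290
= 14702.6657 / 0.3290 = 44688.9534 Pa = 44.6890 kPa

44.6890 kPa


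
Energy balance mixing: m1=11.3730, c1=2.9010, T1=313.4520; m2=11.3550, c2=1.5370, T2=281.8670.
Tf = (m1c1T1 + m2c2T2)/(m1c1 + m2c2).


num = 15261.0666
den = 50.4457
Tf = 302.5246 K

302.5246 K


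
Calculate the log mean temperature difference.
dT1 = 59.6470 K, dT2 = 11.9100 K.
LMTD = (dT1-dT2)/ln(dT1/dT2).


dT1/dT2 = 5.0081
ln(dT1/dT2) = 1.6111
LMTD = 47.7370 / 1.6111 = 29.6307 K

29.6307 K


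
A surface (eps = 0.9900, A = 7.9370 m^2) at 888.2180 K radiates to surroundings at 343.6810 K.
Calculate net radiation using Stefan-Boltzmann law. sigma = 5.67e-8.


T^4 = 6.2241e+11
Tsurr^4 = 1.3952e+10
Q = 0.9900 * 5.67e-8 * 7.9370 * 6.0846e+11 = 271086.1482 W

271086.1482 W


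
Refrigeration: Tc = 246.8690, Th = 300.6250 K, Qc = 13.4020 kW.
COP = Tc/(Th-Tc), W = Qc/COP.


COP = 246.8690 / 53.7560 = 4.5924
W = 13.4020 / 4.5924 = 2.9183 kW

COP = 4.5924, W = 2.9183 kW


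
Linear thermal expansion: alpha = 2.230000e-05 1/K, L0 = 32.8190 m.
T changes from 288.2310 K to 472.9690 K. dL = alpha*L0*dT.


dT = 184.7380 K
dL = 2.230000e-05 * 32.8190 * 184.7380 = 0.135203 m
L_final = 32.954203 m

dL = 0.135203 m


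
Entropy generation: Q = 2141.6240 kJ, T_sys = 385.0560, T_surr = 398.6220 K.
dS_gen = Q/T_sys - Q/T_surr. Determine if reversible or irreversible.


dS_sys = 2141.6240/385.0560 = 5.5619 kJ/K
dS_surr = -2141.6240/398.6220 = -5.3726 kJ/K
dS_gen = 5.5619 - 5.3726 = 0.1893 kJ/K (irreversible)

dS_gen = 0.1893 kJ/K, irreversible


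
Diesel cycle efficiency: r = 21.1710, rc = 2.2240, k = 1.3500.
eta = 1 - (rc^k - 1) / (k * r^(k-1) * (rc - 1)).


r^(k-1) = 2.9108
rc^k = 2.9419
eta = 0.5963 = 59.6254%

59.6254%


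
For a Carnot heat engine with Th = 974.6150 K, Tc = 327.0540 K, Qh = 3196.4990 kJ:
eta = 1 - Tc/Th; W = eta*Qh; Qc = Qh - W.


eta = 1 - 327.0540/974.6150 = 0.6644
W = 0.6644 * 3196.4990 = 2123.8418 kJ
Qc = 3196.4990 - 2123.8418 = 1072.6572 kJ

eta = 66.4427%, W = 2123.8418 kJ, Qc = 1072.6572 kJ


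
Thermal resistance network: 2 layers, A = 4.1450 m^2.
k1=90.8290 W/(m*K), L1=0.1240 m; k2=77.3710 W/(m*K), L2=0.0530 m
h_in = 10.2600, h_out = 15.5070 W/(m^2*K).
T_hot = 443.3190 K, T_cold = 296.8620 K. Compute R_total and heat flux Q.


R_conv_in = 1/(10.2600*4.1450) = 0.0235
R_1 = 0.1240/(90.8290*4.1450) = 0.0003
R_2 = 0.0530/(77.3710*4.1450) = 0.0002
R_conv_out = 1/(15.5070*4.1450) = 0.0156
R_total = 0.0396 K/W
Q = 146.4570 / 0.0396 = 3701.5413 W

R_total = 0.0396 K/W, Q = 3701.5413 W


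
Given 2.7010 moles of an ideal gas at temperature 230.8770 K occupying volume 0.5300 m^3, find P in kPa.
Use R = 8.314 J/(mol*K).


P = nRT/V = 2.7010 * 8.314 * 230.8770 / 0.5300
= 5184.6002 / 0.5300 = 9782.2646 Pa = 9.7823 kPa

9.7823 kPa


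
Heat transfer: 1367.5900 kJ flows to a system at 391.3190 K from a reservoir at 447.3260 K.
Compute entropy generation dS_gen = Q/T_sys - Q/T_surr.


dS_sys = 1367.5900/391.3190 = 3.4948 kJ/K
dS_surr = -1367.5900/447.3260 = -3.0573 kJ/K
dS_gen = 3.4948 - 3.0573 = 0.4376 kJ/K (irreversible)

dS_gen = 0.4376 kJ/K, irreversible


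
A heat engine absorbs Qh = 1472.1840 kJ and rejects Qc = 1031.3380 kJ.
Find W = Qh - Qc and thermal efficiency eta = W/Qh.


W = 1472.1840 - 1031.3380 = 440.8460 kJ
eta = 440.8460 / 1472.1840 = 0.2995 = 29.9450%

W = 440.8460 kJ, eta = 29.9450%


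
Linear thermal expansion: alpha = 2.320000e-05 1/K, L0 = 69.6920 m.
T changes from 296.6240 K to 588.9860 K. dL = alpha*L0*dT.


dT = 292.3620 K
dL = 2.320000e-05 * 69.6920 * 292.3620 = 0.472707 m
L_final = 70.164707 m

dL = 0.472707 m


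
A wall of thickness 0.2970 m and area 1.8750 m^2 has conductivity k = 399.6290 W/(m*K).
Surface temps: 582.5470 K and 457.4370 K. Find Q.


dT = 125.1100 K
Q = 399.6290 * 1.8750 * 125.1100 / 0.2970 = 315641.3143 W

315641.3143 W


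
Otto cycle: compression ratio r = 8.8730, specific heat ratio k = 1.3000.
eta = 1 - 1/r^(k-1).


r^(k-1) = 1.9250
eta = 1 - 1/1.9250 = 0.4805 = 48.0508%

48.0508%


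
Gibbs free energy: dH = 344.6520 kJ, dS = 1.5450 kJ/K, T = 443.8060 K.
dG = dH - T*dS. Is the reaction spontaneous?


T*dS = 443.8060 * 1.5450 = 685.6803 kJ
dG = 344.6520 - 685.6803 = -341.0283 kJ (spontaneous)

dG = -341.0283 kJ, spontaneous


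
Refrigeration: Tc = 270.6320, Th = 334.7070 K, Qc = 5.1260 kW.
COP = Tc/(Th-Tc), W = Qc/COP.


COP = 270.6320 / 64.0750 = 4.2237
W = 5.1260 / 4.2237 = 1.2136 kW

COP = 4.2237, W = 1.2136 kW


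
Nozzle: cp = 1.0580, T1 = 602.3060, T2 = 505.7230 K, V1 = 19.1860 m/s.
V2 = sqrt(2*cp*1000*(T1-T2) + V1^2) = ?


dT = 96.5830 K
2*cp*1000*dT = 204369.6280
V1^2 = 368.1026
V2 = sqrt(204737.7306) = 452.4795 m/s

452.4795 m/s


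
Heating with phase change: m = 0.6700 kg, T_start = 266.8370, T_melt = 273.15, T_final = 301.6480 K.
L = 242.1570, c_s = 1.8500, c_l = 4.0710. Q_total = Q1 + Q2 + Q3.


Q1 (sensible, solid) = 0.6700 * 1.8500 * 6.3130 = 7.8250 kJ
Q2 (latent) = 0.6700 * 242.1570 = 162.2452 kJ
Q3 (sensible, liquid) = 0.6700 * 4.0710 * 28.4980 = 77.7303 kJ
Q_total = 247.8004 kJ

247.8004 kJ


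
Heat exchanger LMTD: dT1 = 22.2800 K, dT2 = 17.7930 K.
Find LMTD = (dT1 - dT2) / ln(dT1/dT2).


dT1/dT2 = 1.2522
ln(dT1/dT2) = 0.2249
LMTD = 4.4870 / 0.2249 = 19.9525 K

19.9525 K


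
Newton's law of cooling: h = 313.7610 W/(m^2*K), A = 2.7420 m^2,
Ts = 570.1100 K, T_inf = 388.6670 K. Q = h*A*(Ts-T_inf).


dT = 181.4430 K
Q = 313.7610 * 2.7420 * 181.4430 = 156101.3392 W

156101.3392 W


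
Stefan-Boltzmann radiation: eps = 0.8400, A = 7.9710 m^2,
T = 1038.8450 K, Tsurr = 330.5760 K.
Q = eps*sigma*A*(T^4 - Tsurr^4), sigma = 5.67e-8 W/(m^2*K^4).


T^4 = 1.1647e+12
Tsurr^4 = 1.1942e+10
Q = 0.8400 * 5.67e-8 * 7.9710 * 1.1527e+12 = 437624.9147 W

437624.9147 W


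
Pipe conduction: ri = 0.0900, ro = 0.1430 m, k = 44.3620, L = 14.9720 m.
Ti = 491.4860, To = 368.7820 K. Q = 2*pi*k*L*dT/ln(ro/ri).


dT = 122.7040 K
ln(ro/ri) = 0.4630
Q = 2*pi*44.3620*14.9720*122.7040 / 0.4630 = 1105899.7057 W

1105899.7057 W


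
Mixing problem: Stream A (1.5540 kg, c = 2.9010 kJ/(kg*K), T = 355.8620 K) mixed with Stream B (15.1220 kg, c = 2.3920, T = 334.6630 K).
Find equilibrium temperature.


num = 13709.6518
den = 40.6800
Tf = 337.0123 K

337.0123 K


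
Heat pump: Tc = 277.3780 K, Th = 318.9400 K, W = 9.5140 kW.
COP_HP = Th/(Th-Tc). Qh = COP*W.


COP = 318.9400 / 41.5620 = 7.6738
Qh = 7.6738 * 9.5140 = 73.0089 kW

COP = 7.6738, Qh = 73.0089 kW


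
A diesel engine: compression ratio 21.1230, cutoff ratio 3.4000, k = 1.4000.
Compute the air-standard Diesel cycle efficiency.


r^(k-1) = 3.3877
rc^k = 5.5472
eta = 0.6005 = 60.0517%

60.0517%


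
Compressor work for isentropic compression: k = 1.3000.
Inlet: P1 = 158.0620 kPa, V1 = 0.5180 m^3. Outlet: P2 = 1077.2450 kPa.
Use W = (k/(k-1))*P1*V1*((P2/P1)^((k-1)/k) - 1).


(k-1)/k = 0.2308
(P2/P1)^exp = 1.5572
W = 4.3333 * 158.0620 * 0.5180 * (1.5572 - 1) = 197.6910 kJ

197.6910 kJ


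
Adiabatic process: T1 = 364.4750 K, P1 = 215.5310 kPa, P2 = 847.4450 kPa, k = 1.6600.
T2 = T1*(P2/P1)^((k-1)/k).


(k-1)/k = 0.3976
(P2/P1)^exp = 1.7235
T2 = 364.4750 * 1.7235 = 628.1678 K

628.1678 K


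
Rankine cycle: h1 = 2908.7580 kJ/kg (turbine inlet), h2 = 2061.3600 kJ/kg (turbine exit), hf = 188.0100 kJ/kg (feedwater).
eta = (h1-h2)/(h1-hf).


W = 847.3980 kJ/kg
Q_in = 2720.7480 kJ/kg
eta = 0.3115 = 31.1458%

eta = 31.1458%


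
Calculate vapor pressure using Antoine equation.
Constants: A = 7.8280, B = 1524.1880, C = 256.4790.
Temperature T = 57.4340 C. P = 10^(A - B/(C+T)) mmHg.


C+T = 313.9130
B/(C+T) = 4.8554
log10(P) = 7.8280 - 4.8554 = 2.9726
P = 10^2.9726 = 938.7561 mmHg

938.7561 mmHg


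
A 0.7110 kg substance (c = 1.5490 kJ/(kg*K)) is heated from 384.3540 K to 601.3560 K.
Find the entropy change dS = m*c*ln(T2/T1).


T2/T1 = 1.5646
ln(T2/T1) = 0.4476
dS = 0.7110 * 1.5490 * 0.4476 = 0.4930 kJ/K

0.4930 kJ/K


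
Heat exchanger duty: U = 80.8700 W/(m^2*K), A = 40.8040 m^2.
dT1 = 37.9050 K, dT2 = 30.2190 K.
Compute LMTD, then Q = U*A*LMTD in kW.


LMTD = 33.9170 K
Q = 80.8700 * 40.8040 * 33.9170 = 111919.9080 W = 111.9199 kW

111.9199 kW


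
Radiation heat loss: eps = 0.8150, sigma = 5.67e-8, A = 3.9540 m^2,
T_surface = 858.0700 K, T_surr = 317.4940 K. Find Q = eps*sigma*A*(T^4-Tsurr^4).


T^4 = 5.4211e+11
Tsurr^4 = 1.0161e+10
Q = 0.8150 * 5.67e-8 * 3.9540 * 5.3195e+11 = 97196.5260 W

97196.5260 W


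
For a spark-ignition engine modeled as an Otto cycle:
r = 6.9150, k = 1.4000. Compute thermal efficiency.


r^(k-1) = 2.1673
eta = 1 - 1/2.1673 = 0.5386 = 53.8594%

53.8594%


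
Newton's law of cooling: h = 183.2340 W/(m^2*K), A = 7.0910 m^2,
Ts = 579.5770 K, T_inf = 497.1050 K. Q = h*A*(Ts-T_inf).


dT = 82.4720 K
Q = 183.2340 * 7.0910 * 82.4720 = 107156.8835 W

107156.8835 W


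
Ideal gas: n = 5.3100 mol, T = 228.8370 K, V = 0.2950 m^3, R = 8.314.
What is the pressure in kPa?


P = nRT/V = 5.3100 * 8.314 * 228.8370 / 0.2950
= 10102.5448 / 0.2950 = 34245.9147 Pa = 34.2459 kPa

34.2459 kPa


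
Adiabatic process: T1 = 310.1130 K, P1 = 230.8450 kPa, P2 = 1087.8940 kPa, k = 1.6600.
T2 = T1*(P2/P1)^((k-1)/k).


(k-1)/k = 0.3976
(P2/P1)^exp = 1.8522
T2 = 310.1130 * 1.8522 = 574.3863 K

574.3863 K


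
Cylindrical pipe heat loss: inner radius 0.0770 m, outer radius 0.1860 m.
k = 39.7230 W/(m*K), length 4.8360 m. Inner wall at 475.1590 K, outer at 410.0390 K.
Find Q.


dT = 65.1200 K
ln(ro/ri) = 0.8819
Q = 2*pi*39.7230*4.8360*65.1200 / 0.8819 = 89121.5920 W

89121.5920 W


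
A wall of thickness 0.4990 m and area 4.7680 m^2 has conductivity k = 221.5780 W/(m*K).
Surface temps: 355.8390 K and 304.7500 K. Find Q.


dT = 51.0890 K
Q = 221.5780 * 4.7680 * 51.0890 / 0.4990 = 108165.7438 W

108165.7438 W


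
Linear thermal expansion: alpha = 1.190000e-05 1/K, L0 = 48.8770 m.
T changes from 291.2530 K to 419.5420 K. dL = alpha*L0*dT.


dT = 128.2890 K
dL = 1.190000e-05 * 48.8770 * 128.2890 = 0.074618 m
L_final = 48.951618 m

dL = 0.074618 m


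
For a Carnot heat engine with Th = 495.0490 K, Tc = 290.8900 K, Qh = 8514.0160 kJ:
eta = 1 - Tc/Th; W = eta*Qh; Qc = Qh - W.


eta = 1 - 290.8900/495.0490 = 0.4124
W = 0.4124 * 8514.0160 = 3511.1938 kJ
Qc = 8514.0160 - 3511.1938 = 5002.8222 kJ

eta = 41.2402%, W = 3511.1938 kJ, Qc = 5002.8222 kJ


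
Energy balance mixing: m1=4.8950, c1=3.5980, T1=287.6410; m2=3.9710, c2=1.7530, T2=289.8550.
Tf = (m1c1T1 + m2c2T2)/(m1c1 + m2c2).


num = 7083.7216
den = 24.5734
Tf = 288.2682 K

288.2682 K


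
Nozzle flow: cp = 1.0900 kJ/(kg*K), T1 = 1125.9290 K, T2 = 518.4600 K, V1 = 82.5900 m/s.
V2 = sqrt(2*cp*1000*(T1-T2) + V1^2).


dT = 607.4690 K
2*cp*1000*dT = 1324282.4200
V1^2 = 6821.1081
V2 = sqrt(1331103.5281) = 1153.7346 m/s

1153.7346 m/s


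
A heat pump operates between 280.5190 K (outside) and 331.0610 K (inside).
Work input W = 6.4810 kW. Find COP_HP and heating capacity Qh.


COP = 331.0610 / 50.5420 = 6.5502
Qh = 6.5502 * 6.4810 = 42.4519 kW

COP = 6.5502, Qh = 42.4519 kW


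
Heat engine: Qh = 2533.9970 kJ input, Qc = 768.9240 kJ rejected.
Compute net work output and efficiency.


W = 2533.9970 - 768.9240 = 1765.0730 kJ
eta = 1765.0730 / 2533.9970 = 0.6966 = 69.6557%

W = 1765.0730 kJ, eta = 69.6557%


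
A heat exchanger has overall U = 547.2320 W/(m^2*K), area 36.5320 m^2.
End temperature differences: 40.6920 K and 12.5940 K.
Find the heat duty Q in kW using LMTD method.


LMTD = 23.9578 K
Q = 547.2320 * 36.5320 * 23.9578 = 478952.3525 W = 478.9524 kW

478.9524 kW


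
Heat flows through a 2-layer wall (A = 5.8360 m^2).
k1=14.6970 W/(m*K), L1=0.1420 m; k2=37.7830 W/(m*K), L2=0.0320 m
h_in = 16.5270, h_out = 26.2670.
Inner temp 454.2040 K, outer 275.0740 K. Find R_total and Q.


R_conv_in = 1/(16.5270*5.8360) = 0.0104
R_1 = 0.1420/(14.6970*5.8360) = 0.0017
R_2 = 0.0320/(37.7830*5.8360) = 0.0001
R_conv_out = 1/(26.2670*5.8360) = 0.0065
R_total = 0.0187 K/W
Q = 179.1300 / 0.0187 = 9583.2532 W

R_total = 0.0187 K/W, Q = 9583.2532 W


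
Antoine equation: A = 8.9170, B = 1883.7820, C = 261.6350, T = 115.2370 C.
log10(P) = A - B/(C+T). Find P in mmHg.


C+T = 376.8720
B/(C+T) = 4.9985
log10(P) = 8.9170 - 4.9985 = 3.9185
P = 10^3.9185 = 8289.6020 mmHg

8289.6020 mmHg


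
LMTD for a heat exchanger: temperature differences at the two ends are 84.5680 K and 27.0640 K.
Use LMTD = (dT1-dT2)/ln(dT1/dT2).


dT1/dT2 = 3.1247
ln(dT1/dT2) = 1.1394
LMTD = 57.5040 / 1.1394 = 50.4708 K

50.4708 K


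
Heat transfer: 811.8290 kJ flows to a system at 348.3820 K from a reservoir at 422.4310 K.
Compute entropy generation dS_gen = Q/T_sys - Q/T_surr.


dS_sys = 811.8290/348.3820 = 2.3303 kJ/K
dS_surr = -811.8290/422.4310 = -1.9218 kJ/K
dS_gen = 2.3303 - 1.9218 = 0.4085 kJ/K (irreversible)

dS_gen = 0.4085 kJ/K, irreversible


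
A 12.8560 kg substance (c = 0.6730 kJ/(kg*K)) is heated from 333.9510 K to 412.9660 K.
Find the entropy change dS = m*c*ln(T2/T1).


T2/T1 = 1.2366
ln(T2/T1) = 0.2124
dS = 12.8560 * 0.6730 * 0.2124 = 1.8375 kJ/K

1.8375 kJ/K


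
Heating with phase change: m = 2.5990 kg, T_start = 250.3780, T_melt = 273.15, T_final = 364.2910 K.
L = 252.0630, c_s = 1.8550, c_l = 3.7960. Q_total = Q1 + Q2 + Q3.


Q1 (sensible, solid) = 2.5990 * 1.8550 * 22.7720 = 109.7871 kJ
Q2 (latent) = 2.5990 * 252.0630 = 655.1117 kJ
Q3 (sensible, liquid) = 2.5990 * 3.7960 * 91.1410 = 899.1792 kJ
Q_total = 1664.0781 kJ

1664.0781 kJ


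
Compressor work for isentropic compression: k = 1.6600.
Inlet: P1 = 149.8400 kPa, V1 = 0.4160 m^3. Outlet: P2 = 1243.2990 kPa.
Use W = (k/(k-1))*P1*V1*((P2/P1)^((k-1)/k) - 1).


(k-1)/k = 0.3976
(P2/P1)^exp = 2.3193
W = 2.5152 * 149.8400 * 0.4160 * (2.3193 - 1) = 206.8439 kJ

206.8439 kJ


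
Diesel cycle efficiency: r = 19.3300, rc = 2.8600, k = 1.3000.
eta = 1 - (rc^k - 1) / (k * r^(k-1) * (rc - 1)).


r^(k-1) = 2.4315
rc^k = 3.9199
eta = 0.5034 = 50.3358%

50.3358%


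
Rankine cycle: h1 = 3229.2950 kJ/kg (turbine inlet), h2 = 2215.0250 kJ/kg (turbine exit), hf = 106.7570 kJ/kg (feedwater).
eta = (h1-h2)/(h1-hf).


W = 1014.2700 kJ/kg
Q_in = 3122.5380 kJ/kg
eta = 0.3248 = 32.4822%

eta = 32.4822%


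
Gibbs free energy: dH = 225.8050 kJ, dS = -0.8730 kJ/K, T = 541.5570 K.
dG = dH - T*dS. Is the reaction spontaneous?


T*dS = 541.5570 * -0.8730 = -472.7793 kJ
dG = 225.8050 + 472.7793 = 698.5843 kJ (non-spontaneous)

dG = 698.5843 kJ, non-spontaneous


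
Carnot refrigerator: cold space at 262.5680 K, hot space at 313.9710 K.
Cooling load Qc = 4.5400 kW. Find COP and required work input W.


COP = 262.5680 / 51.4030 = 5.1080
W = 4.5400 / 5.1080 = 0.8888 kW

COP = 5.1080, W = 0.8888 kW


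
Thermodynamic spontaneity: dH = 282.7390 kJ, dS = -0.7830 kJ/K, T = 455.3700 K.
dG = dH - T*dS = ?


T*dS = 455.3700 * -0.7830 = -356.5547 kJ
dG = 282.7390 + 356.5547 = 639.2937 kJ (non-spontaneous)

dG = 639.2937 kJ, non-spontaneous


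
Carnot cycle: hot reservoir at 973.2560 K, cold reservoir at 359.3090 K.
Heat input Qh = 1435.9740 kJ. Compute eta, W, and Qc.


eta = 1 - 359.3090/973.2560 = 0.6308
W = 0.6308 * 1435.9740 = 905.8377 kJ
Qc = 1435.9740 - 905.8377 = 530.1363 kJ

eta = 63.0818%, W = 905.8377 kJ, Qc = 530.1363 kJ


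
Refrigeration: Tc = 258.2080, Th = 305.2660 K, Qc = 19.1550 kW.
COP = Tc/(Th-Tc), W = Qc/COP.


COP = 258.2080 / 47.0580 = 5.4870
W = 19.1550 / 5.4870 = 3.4910 kW

COP = 5.4870, W = 3.4910 kW


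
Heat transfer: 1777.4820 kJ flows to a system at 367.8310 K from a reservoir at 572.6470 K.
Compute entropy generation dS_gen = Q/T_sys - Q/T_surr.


dS_sys = 1777.4820/367.8310 = 4.8323 kJ/K
dS_surr = -1777.4820/572.6470 = -3.1040 kJ/K
dS_gen = 4.8323 - 3.1040 = 1.7284 kJ/K (irreversible)

dS_gen = 1.7284 kJ/K, irreversible


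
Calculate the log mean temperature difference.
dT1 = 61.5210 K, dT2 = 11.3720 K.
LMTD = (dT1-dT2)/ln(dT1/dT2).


dT1/dT2 = 5.4099
ln(dT1/dT2) = 1.6882
LMTD = 50.1490 / 1.6882 = 29.7052 K

29.7052 K


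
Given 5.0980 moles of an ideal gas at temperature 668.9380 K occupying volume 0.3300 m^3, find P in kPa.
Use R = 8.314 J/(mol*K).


P = nRT/V = 5.0980 * 8.314 * 668.9380 / 0.3300
= 28352.7846 / 0.3300 = 85917.5291 Pa = 85.9175 kPa

85.9175 kPa


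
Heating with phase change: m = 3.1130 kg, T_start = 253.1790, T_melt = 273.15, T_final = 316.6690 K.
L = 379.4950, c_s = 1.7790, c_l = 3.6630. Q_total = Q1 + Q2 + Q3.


Q1 (sensible, solid) = 3.1130 * 1.7790 * 19.9710 = 110.5999 kJ
Q2 (latent) = 3.1130 * 379.4950 = 1181.3679 kJ
Q3 (sensible, liquid) = 3.1130 * 3.6630 * 43.5190 = 496.2436 kJ
Q_total = 1788.2115 kJ

1788.2115 kJ


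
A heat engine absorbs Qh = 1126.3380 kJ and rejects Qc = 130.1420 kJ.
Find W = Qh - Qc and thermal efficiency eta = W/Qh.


W = 1126.3380 - 130.1420 = 996.1960 kJ
eta = 996.1960 / 1126.3380 = 0.8845 = 88.4456%

W = 996.1960 kJ, eta = 88.4456%


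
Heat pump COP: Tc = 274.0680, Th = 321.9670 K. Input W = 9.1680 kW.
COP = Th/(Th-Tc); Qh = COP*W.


COP = 321.9670 / 47.8990 = 6.7218
Qh = 6.7218 * 9.1680 = 61.6254 kW

COP = 6.7218, Qh = 61.6254 kW


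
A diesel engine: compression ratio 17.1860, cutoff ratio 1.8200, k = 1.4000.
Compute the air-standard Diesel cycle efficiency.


r^(k-1) = 3.1194
rc^k = 2.3126
eta = 0.6335 = 63.3462%

63.3462%


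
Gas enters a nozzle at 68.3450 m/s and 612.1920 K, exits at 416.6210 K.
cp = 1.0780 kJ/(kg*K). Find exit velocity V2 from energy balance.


dT = 195.5710 K
2*cp*1000*dT = 421651.0760
V1^2 = 4671.0390
V2 = sqrt(426322.1150) = 652.9335 m/s

652.9335 m/s


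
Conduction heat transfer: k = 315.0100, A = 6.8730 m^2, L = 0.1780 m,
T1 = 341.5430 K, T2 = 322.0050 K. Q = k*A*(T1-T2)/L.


dT = 19.5380 K
Q = 315.0100 * 6.8730 * 19.5380 / 0.1780 = 237646.1526 W

237646.1526 W


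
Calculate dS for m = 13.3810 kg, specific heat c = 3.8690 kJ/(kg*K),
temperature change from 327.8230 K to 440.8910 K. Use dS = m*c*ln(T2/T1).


T2/T1 = 1.3449
ln(T2/T1) = 0.2963
dS = 13.3810 * 3.8690 * 0.2963 = 15.3410 kJ/K

15.3410 kJ/K


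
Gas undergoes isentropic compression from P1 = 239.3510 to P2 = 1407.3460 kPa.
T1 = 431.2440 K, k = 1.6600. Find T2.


(k-1)/k = 0.3976
(P2/P1)^exp = 2.0225
T2 = 431.2440 * 2.0225 = 872.1987 K

872.1987 K


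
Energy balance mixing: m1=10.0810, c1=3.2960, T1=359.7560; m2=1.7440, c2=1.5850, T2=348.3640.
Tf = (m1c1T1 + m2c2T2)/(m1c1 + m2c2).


num = 12916.5657
den = 35.9912
Tf = 358.8811 K

358.8811 K


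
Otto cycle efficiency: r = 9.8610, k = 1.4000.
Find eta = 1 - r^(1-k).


r^(k-1) = 2.4979
eta = 1 - 1/2.4979 = 0.5997 = 59.9658%

59.9658%


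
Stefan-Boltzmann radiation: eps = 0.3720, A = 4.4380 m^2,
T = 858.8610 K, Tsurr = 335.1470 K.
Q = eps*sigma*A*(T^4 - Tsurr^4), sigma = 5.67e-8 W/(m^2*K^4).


T^4 = 5.4412e+11
Tsurr^4 = 1.2617e+10
Q = 0.3720 * 5.67e-8 * 4.4380 * 5.3150e+11 = 49752.6402 W

49752.6402 W


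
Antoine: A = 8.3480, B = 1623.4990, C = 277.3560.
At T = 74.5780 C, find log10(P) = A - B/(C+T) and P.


C+T = 351.9340
B/(C+T) = 4.6131
log10(P) = 8.3480 - 4.6131 = 3.7349
P = 10^3.7349 = 5431.5275 mmHg

5431.5275 mmHg


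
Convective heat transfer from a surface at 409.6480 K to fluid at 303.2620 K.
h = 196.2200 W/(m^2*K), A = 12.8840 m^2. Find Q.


dT = 106.3860 K
Q = 196.2200 * 12.8840 * 106.3860 = 268954.2849 W

268954.2849 W


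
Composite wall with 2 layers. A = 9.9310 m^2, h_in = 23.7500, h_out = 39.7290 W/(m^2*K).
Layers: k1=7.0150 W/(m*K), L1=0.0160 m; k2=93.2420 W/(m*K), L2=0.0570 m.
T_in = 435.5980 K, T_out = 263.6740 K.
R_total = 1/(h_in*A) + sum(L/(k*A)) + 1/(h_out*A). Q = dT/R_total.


R_conv_in = 1/(23.7500*9.9310) = 0.0042
R_1 = 0.0160/(7.0150*9.9310) = 0.0002
R_2 = 0.0570/(93.2420*9.9310) = 6.1556e-05
R_conv_out = 1/(39.7290*9.9310) = 0.0025
R_total = 0.0071 K/W
Q = 171.9240 / 0.0071 = 24332.7283 W

R_total = 0.0071 K/W, Q = 24332.7283 W
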